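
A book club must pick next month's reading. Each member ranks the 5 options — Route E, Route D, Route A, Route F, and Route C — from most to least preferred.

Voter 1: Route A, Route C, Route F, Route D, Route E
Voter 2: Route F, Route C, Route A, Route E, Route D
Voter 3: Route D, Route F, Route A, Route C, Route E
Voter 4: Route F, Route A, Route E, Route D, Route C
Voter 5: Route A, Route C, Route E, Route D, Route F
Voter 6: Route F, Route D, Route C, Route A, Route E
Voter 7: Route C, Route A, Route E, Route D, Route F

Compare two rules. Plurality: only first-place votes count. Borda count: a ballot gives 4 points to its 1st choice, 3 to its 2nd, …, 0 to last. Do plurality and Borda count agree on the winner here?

No

Plurality first-place counts: Route E 0, Route D 1, Route A 2, Route F 3, Route C 1 → Route F.
Borda totals: Route E 7, Route D 11, Route A 19, Route F 17, Route C 16 → Route A.
The two rules disagree: plurality picks Route F, Borda picks Route A.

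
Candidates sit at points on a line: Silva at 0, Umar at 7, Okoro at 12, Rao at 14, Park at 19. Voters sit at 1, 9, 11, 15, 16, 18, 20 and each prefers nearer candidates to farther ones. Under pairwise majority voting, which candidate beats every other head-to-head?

Rao

With single-peaked preferences on a line, the Condorcet winner is the candidate closest to the median voter.
The median voter (position 15) is closest to Rao at 14.
Check: Rao vs Okoro — voters closer to Rao: 4 of 7.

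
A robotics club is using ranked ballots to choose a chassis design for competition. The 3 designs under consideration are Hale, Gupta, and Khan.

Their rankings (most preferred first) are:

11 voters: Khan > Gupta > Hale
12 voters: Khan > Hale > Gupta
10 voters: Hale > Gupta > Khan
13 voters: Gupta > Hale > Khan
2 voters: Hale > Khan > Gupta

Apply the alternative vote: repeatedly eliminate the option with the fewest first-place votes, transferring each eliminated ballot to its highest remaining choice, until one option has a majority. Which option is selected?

Round 1: Khan 23, Gupta 13, Hale 12. Hale has the fewest and is eliminated.
Round 2: Khan 25, Gupta 23. Khan has a majority.

Khan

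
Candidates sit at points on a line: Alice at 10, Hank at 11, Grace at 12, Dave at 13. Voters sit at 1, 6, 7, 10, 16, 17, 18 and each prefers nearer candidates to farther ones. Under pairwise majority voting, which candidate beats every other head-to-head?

Alice

With single-peaked preferences on a line, the Condorcet winner is the candidate closest to the median voter.
The median voter (position 10) is closest to Alice at 10.
Check: Alice vs Dave — voters closer to Alice: 4 of 7.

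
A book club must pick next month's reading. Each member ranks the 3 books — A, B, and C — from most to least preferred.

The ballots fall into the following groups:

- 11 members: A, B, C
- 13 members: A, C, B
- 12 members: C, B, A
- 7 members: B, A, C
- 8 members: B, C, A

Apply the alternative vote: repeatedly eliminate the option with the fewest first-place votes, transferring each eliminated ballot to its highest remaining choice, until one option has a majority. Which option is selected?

B

Round 1: A 24, B 15, C 12. C has the fewest and is eliminated.
Round 2: B 27, A 24. B has a majority.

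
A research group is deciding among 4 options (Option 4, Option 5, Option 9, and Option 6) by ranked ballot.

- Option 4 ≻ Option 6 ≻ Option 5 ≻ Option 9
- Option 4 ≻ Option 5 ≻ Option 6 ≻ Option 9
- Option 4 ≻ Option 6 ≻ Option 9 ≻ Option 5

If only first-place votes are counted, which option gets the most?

Option 4

First-place vote totals:
  Option 4: 3
  Option 5: 0
  Option 9: 0
  Option 6: 0
Option 4 has the most first-place votes.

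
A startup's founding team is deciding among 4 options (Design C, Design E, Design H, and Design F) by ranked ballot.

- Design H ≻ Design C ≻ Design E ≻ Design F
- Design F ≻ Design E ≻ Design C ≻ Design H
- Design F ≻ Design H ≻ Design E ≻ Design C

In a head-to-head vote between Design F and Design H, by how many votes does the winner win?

1

Ballots ranking Design F above Design H: 2.
Ballots ranking Design H above Design F: 1.
Design F wins 2–1, a margin of 1.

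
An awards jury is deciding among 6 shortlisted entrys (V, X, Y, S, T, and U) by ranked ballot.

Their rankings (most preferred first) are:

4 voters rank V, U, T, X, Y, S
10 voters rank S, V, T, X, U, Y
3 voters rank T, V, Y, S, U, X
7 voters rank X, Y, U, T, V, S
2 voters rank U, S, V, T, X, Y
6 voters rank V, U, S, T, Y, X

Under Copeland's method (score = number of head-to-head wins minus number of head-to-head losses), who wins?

Pairwise results:
  V vs X: V wins 25–7.
  V vs Y: V wins 25–7.
  V vs S: V wins 20–12.
  V vs T: V wins 22–10.
  V vs U: V wins 23–9.
  X vs Y: X wins 23–9.
  X vs S: S wins 21–11.
  X vs T: T wins 25–7.
  X vs U: X wins 17–15.
  Y vs S: S wins 18–14.
  Y vs T: T wins 25–7.
  Y vs U: U wins 22–10.
  S vs T: S wins 18–14.
  S vs U: U wins 19–13.
  T vs U: U wins 19–13.
Copeland scores (wins − losses):
  V: 5 − 0 = 5
  X: 2 − 3 = -1
  Y: 0 − 5 = -5
  S: 3 − 2 = 1
  T: 2 − 3 = -1
  U: 3 − 2 = 1
V has the best Copeland score.

V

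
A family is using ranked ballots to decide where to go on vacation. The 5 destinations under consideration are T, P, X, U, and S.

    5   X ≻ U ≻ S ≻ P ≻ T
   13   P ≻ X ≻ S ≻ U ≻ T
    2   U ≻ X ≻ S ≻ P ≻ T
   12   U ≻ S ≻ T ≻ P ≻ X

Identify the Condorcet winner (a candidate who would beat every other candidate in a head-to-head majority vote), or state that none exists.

No Condorcet winner

Head-to-head results (32 voters total):
T vs P: P wins 20–12.
T vs X: X wins 20–12.
T vs U: U wins 32–0.
T vs S: S wins 32–0.
P vs X: P wins 25–7.
P vs U: U wins 19–13.
P vs S: S wins 19–13.
X vs U: X wins 18–14.
X vs S: X wins 20–12.
U vs S: U wins 19–13.
No candidate beats all others: P beats X beats U beats P, a majority cycle.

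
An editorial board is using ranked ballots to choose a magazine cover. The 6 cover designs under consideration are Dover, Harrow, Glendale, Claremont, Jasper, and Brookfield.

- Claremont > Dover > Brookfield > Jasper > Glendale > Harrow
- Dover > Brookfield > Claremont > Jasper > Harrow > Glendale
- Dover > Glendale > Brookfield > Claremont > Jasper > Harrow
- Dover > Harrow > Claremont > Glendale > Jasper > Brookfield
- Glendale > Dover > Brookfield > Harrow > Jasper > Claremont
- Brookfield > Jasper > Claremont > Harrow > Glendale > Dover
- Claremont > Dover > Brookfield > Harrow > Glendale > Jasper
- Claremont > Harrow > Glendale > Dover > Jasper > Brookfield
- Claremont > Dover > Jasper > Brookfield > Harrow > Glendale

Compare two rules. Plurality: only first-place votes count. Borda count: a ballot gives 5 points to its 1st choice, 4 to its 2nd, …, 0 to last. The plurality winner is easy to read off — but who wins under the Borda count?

Plurality first-place counts: Dover 3, Harrow 0, Glendale 1, Claremont 4, Jasper 0, Brookfield 1 → Claremont.
Borda totals: Dover 33, Harrow 16, Glendale 17, Claremont 31, Jasper 15, Brookfield 23 → Dover.

Dover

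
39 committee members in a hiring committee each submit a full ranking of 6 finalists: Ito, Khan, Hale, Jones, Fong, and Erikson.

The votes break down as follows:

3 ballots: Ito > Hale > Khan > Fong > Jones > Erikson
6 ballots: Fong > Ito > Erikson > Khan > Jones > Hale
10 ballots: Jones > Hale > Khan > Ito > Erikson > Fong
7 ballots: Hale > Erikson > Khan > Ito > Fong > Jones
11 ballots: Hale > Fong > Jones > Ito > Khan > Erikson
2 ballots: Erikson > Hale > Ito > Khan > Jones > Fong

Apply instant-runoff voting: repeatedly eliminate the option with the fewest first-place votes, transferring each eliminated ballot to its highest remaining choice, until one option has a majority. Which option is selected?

Round 1: Hale 18, Jones 10, Fong 6, Ito 3, Erikson 2, Khan 0. Khan has the fewest and is eliminated.
Round 2: Hale 18, Jones 10, Fong 6, Ito 3, Erikson 2. Erikson has the fewest and is eliminated.
Round 3: Hale 20, Jones 10, Fong 6, Ito 3. Hale has a majority.

Hale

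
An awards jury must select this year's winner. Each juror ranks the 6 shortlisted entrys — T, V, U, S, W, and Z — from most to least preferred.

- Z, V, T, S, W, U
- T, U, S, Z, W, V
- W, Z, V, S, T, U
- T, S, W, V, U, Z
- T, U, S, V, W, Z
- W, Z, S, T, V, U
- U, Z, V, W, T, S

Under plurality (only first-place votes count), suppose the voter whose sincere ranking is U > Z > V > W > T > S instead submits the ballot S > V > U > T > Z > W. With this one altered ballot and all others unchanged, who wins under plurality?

First-place totals with the altered ballot: T 3, V 0, U 0, S 1, W 2, Z 1.
The winner is unchanged: still T.

T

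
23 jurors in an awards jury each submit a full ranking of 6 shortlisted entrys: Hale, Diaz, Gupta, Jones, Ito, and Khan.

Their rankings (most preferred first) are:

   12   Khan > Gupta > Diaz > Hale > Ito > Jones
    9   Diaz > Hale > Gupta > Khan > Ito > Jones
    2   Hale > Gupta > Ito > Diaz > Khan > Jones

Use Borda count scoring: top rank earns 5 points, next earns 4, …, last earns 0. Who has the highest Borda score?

Borda scores:
  Hale: 12·2 + 9·4 + 2·5 = 70
  Diaz: 12·3 + 9·5 + 2·2 = 85
  Gupta: 12·4 + 9·3 + 2·4 = 83
  Jones: 12·0 + 9·0 + 2·0 = 0
  Ito: 12·1 + 9·1 + 2·3 = 27
  Khan: 12·5 + 9·2 + 2·1 = 80
Diaz has the highest total.

Diaz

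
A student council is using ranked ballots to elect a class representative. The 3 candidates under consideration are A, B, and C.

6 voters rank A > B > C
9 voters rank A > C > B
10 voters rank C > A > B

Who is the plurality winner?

First-place vote totals:
  A: 15
  B: 0
  C: 10
A has the most first-place votes.

A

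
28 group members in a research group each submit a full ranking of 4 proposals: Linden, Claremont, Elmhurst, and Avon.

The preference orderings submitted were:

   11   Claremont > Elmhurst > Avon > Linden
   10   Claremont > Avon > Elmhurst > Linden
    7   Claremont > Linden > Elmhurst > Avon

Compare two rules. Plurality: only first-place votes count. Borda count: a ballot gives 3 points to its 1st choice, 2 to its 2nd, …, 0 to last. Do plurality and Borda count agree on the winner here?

Plurality first-place counts: Linden 0, Claremont 28, Elmhurst 0, Avon 0 → Claremont.
Borda totals: Linden 14, Claremont 84, Elmhurst 39, Avon 31 → Claremont.
The two rules agree on Claremont.

Yes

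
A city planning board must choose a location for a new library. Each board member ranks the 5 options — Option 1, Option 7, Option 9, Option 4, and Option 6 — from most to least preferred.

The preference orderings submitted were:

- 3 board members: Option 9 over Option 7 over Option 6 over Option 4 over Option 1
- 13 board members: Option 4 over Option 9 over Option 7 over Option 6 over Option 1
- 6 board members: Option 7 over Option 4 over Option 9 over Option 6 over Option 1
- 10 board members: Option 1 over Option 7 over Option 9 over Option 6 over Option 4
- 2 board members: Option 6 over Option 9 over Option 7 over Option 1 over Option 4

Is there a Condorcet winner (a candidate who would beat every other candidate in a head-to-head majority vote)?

Head-to-head results (34 voters total):
Option 1 vs Option 7: Option 7 wins 24–10.
Option 1 vs Option 9: Option 9 wins 24–10.
Option 1 vs Option 4: Option 4 wins 22–12.
Option 1 vs Option 6: Option 6 wins 24–10.
Option 7 vs Option 9: Option 9 wins 18–16.
Option 7 vs Option 4: Option 7 wins 21–13.
Option 7 vs Option 6: Option 7 wins 32–2.
Option 9 vs Option 4: Option 4 wins 19–15.
Option 9 vs Option 6: Option 9 wins 32–2.
Option 4 vs Option 6: Option 4 wins 19–15.
No candidate beats all others: Option 7 beats Option 4 beats Option 9 beats Option 7, a majority cycle.

No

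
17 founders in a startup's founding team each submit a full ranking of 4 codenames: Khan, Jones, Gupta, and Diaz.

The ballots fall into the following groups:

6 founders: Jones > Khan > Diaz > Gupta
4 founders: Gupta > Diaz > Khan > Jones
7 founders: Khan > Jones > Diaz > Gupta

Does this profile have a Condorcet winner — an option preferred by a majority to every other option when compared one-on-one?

Yes

Head-to-head results (17 voters total):
Khan vs Jones: Khan wins 11–6.
Khan vs Gupta: Khan wins 13–4.
Khan vs Diaz: Khan wins 13–4.
Jones vs Gupta: Jones wins 13–4.
Jones vs Diaz: Jones wins 13–4.
Gupta vs Diaz: Diaz wins 13–4.
Khan beats each rival — Jones (11–6), Gupta (13–4), Diaz (13–4) — so Khan is the Condorcet winner.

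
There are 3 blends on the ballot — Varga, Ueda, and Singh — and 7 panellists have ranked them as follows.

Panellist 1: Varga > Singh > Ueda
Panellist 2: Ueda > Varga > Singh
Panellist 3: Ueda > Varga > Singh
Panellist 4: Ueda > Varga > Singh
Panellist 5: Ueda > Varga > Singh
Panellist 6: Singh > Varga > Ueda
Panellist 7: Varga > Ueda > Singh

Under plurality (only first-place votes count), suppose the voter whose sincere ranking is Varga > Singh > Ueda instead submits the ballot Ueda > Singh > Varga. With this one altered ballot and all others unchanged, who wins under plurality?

First-place totals with the altered ballot: Varga 1, Ueda 5, Singh 1.
The winner is unchanged: still Ueda.

Ueda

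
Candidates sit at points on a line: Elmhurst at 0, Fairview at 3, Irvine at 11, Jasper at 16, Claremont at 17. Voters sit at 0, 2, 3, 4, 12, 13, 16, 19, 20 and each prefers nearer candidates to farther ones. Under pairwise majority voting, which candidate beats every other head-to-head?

Irvine

With single-peaked preferences on a line, the Condorcet winner is the candidate closest to the median voter.
The median voter (position 12) is closest to Irvine at 11.
Check: Irvine vs Claremont — voters closer to Irvine: 6 of 9.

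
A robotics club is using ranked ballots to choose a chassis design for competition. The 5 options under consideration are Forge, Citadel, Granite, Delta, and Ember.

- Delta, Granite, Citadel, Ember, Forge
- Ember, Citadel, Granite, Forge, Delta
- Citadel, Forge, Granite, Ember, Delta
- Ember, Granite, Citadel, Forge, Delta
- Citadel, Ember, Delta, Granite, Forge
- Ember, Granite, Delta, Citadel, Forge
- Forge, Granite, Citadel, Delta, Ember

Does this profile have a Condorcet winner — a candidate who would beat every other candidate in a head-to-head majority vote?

Head-to-head results (7 voters total):
Forge vs Citadel: Citadel wins 6–1.
Forge vs Granite: Granite wins 5–2.
Forge vs Delta: Forge wins 4–3.
Forge vs Ember: Ember wins 5–2.
Citadel vs Granite: Granite wins 4–3.
Citadel vs Delta: Citadel wins 5–2.
Citadel vs Ember: Citadel wins 4–3.
Granite vs Delta: Granite wins 5–2.
Granite vs Ember: Ember wins 4–3.
Delta vs Ember: Ember wins 5–2.
No candidate beats all others: Citadel beats Ember beats Granite beats Citadel, a majority cycle.

No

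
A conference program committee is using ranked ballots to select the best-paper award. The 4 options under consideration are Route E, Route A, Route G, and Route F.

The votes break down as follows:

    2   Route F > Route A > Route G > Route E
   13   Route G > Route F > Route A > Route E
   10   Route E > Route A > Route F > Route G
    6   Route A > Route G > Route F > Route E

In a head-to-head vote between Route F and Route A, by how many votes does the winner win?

Ballots ranking Route F above Route A: 2+13 = 15.
Ballots ranking Route A above Route F: 10+6 = 16.
Route A wins 16–15, a margin of 1.

1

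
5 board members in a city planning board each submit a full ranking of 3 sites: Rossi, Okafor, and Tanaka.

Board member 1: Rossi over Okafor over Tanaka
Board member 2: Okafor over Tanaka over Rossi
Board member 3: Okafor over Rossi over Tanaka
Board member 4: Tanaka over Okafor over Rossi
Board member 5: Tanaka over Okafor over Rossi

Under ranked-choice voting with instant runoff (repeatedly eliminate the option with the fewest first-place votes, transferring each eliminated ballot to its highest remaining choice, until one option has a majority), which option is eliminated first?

Round 1: Okafor 2, Tanaka 2, Rossi 1. Rossi has the fewest and is eliminated.
Round 2: Okafor 3, Tanaka 2. Okafor has a majority.

Rossi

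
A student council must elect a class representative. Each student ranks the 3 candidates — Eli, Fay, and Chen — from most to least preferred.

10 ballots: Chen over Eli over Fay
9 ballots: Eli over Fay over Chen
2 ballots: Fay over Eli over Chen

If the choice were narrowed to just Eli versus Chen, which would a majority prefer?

Eli

Ballots ranking Eli above Chen: 9+2 = 11.
Ballots ranking Chen above Eli: 10.
Eli wins the head-to-head, 11–10.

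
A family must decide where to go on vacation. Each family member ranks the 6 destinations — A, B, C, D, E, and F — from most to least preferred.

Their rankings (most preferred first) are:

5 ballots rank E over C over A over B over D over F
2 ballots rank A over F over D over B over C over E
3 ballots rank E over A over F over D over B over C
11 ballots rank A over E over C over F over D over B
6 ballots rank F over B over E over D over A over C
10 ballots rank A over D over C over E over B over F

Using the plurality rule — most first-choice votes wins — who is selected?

A

First-place vote totals:
  A: 23
  B: 0
  C: 0
  D: 0
  E: 8
  F: 6
A has the most first-place votes.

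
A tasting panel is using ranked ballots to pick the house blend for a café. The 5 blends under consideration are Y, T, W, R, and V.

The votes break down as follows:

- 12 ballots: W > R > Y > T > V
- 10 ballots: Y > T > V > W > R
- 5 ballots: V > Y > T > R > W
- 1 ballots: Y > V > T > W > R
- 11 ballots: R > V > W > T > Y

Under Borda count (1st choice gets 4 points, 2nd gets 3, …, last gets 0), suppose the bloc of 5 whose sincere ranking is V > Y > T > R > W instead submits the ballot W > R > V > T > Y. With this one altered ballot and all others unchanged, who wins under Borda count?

Borda totals with the altered ballot: Y 68, T 60, W 101, R 95, V 66.
The switch changes the winner from R to W.

W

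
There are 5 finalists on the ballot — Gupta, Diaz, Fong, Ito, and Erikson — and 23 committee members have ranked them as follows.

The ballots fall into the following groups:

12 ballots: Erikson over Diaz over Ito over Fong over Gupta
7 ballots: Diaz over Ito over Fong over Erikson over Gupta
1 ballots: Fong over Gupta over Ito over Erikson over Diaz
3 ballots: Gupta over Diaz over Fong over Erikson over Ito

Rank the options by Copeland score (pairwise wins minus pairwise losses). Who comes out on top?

Pairwise results:
  Gupta vs Diaz: Diaz wins 19–4.
  Gupta vs Fong: Fong wins 20–3.
  Gupta vs Ito: Ito wins 19–4.
  Gupta vs Erikson: Erikson wins 19–4.
  Diaz vs Fong: Diaz wins 22–1.
  Diaz vs Ito: Diaz wins 22–1.
  Diaz vs Erikson: Erikson wins 13–10.
  Fong vs Ito: Ito wins 19–4.
  Fong vs Erikson: Erikson wins 12–11.
  Ito vs Erikson: Erikson wins 15–8.
Copeland scores (wins − losses):
  Gupta: 0 − 4 = -4
  Diaz: 3 − 1 = 2
  Fong: 1 − 3 = -2
  Ito: 2 − 2 = 0
  Erikson: 4 − 0 = 4
Erikson has the best Copeland score.

Erikson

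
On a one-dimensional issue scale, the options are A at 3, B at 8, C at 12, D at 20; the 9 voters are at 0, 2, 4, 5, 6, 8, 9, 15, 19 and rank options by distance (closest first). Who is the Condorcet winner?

With single-peaked preferences on a line, the Condorcet winner is the candidate closest to the median voter.
The median voter (position 6) is closest to B at 8.
Check: B vs D — voters closer to B: 7 of 9.

B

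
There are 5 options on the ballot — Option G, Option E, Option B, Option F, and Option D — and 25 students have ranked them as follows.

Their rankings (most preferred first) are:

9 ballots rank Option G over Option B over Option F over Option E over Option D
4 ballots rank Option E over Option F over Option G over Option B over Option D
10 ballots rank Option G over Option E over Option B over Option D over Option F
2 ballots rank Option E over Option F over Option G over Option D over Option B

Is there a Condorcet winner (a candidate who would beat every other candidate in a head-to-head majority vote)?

Yes

Head-to-head results (25 voters total):
Option G vs Option E: Option G wins 19–6.
Option G vs Option B: Option G wins 25–0.
Option G vs Option F: Option G wins 19–6.
Option G vs Option D: Option G wins 25–0.
Option E vs Option B: Option E wins 16–9.
Option E vs Option F: Option E wins 16–9.
Option E vs Option D: Option E wins 25–0.
Option B vs Option F: Option B wins 19–6.
Option B vs Option D: Option B wins 23–2.
Option F vs Option D: Option F wins 15–10.
Option G beats each rival — Option E (19–6), Option B (25–0), Option F (19–6), Option D (25–0) — so Option G is the Condorcet winner.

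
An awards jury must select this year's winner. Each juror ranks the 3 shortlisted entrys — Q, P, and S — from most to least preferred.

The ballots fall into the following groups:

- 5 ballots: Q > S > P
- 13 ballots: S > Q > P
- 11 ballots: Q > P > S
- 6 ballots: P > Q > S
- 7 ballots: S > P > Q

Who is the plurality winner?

First-place vote totals:
  Q: 16
  P: 6
  S: 20
S has the most first-place votes.

S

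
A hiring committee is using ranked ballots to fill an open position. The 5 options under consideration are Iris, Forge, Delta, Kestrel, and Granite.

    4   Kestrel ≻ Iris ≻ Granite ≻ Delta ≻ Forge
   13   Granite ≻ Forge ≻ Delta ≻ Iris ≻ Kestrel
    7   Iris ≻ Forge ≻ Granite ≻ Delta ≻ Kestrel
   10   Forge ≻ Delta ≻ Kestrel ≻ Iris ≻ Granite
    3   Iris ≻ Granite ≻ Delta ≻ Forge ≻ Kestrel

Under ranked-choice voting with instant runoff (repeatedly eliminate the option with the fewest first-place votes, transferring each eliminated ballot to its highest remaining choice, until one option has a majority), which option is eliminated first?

Round 1: Granite 13, Iris 10, Forge 10, Kestrel 4, Delta 0. Delta has the fewest and is eliminated.
Round 2: Granite 13, Iris 10, Forge 10, Kestrel 4. Kestrel has the fewest and is eliminated.
Round 3: Iris 14, Granite 13, Forge 10. Forge has the fewest and is eliminated.
Round 4: Iris 24, Granite 13. Iris has a majority.

Delta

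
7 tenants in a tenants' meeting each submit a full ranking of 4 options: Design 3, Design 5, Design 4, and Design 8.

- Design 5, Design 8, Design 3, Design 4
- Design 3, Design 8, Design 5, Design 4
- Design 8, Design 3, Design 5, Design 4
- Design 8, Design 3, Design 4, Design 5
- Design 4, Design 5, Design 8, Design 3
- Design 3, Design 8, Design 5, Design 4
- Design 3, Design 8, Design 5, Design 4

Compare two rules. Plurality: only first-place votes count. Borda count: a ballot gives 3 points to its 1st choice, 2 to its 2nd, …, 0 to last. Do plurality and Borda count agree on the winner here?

No

Plurality first-place counts: Design 3 3, Design 5 1, Design 4 1, Design 8 2 → Design 3.
Borda totals: Design 3 14, Design 5 9, Design 4 4, Design 8 15 → Design 8.
The two rules disagree: plurality picks Design 3, Borda picks Design 8.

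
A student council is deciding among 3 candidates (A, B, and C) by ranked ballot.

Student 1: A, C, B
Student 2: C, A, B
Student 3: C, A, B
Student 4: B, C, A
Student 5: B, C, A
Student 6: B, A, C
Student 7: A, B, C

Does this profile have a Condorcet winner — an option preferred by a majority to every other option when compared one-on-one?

No

Head-to-head results (7 voters total):
A vs B: A wins 4–3.
A vs C: C wins 4–3.
B vs C: B wins 4–3.
No candidate beats all others: A beats B beats C beats A, a majority cycle.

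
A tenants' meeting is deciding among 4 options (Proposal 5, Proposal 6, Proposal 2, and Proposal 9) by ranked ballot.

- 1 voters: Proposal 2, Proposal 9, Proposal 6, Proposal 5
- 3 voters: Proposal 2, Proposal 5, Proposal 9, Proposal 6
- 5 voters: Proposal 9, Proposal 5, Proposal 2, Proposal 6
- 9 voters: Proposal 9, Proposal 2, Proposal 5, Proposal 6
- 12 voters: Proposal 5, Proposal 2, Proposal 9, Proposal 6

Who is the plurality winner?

First-place vote totals:
  Proposal 5: 12
  Proposal 6: 0
  Proposal 2: 4
  Proposal 9: 14
Proposal 9 has the most first-place votes.

Proposal 9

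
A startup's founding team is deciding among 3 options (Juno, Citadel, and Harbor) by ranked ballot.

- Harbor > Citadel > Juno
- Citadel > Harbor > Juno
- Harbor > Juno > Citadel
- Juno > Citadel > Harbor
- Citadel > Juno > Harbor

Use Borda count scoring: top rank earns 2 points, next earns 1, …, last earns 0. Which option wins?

Borda scores:
  Juno: 0 + 0 + 1 + 2 + 1 = 4
  Citadel: 1 + 2 + 0 + 1 + 2 = 6
  Harbor: 2 + 1 + 2 + 0 + 0 = 5
Citadel has the highest total.

Citadel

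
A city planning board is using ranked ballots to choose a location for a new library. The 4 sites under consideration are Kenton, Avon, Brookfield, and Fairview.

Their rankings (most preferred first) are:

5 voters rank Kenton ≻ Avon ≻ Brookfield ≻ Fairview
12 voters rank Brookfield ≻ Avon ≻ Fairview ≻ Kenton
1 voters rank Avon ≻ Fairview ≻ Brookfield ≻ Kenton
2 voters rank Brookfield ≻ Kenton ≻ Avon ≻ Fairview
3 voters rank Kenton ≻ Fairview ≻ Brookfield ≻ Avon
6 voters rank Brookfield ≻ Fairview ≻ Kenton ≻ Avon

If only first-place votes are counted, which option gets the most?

First-place vote totals:
  Kenton: 8
  Avon: 1
  Brookfield: 20
  Fairview: 0
Brookfield has the most first-place votes.

Brookfield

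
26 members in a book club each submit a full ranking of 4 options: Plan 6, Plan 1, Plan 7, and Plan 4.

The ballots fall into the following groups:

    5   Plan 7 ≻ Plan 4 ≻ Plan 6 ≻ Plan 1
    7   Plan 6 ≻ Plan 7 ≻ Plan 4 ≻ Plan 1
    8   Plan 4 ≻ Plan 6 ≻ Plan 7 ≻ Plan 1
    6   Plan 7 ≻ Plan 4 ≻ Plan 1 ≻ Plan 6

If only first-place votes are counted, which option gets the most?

Plan 7

First-place vote totals:
  Plan 6: 7
  Plan 1: 0
  Plan 7: 11
  Plan 4: 8
Plan 7 has the most first-place votes.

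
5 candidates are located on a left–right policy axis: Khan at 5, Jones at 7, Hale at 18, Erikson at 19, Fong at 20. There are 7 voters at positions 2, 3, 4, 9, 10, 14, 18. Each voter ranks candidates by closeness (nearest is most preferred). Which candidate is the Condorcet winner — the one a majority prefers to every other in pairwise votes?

With single-peaked preferences on a line, the Condorcet winner is the candidate closest to the median voter.
The median voter (position 9) is closest to Jones at 7.
Check: Jones vs Erikson — voters closer to Jones: 5 of 7.

Jones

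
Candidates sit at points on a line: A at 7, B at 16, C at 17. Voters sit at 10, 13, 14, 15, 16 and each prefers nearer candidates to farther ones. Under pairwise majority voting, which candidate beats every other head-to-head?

B

With single-peaked preferences on a line, the Condorcet winner is the candidate closest to the median voter.
The median voter (position 14) is closest to B at 16.
Check: B vs A — voters closer to B: 4 of 5.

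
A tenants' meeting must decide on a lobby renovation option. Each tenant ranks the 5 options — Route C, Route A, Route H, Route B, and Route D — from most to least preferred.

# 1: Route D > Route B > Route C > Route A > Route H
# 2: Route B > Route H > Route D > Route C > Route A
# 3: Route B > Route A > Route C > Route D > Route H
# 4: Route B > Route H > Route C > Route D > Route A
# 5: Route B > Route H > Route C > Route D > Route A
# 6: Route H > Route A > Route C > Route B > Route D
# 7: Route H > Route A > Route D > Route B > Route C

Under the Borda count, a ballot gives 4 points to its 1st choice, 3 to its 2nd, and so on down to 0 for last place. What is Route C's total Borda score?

Borda scores:
  Route C: 2 + 1 + 2 + 2 + 2 + 2 + 0 = 11
  Route A: 1 + 0 + 3 + 0 + 0 + 3 + 3 = 10
  Route H: 0 + 3 + 0 + 3 + 3 + 4 + 4 = 17
  Route B: 3 + 4 + 4 + 4 + 4 + 1 + 1 = 21
  Route D: 4 + 2 + 1 + 1 + 1 + 0 + 2 = 11

11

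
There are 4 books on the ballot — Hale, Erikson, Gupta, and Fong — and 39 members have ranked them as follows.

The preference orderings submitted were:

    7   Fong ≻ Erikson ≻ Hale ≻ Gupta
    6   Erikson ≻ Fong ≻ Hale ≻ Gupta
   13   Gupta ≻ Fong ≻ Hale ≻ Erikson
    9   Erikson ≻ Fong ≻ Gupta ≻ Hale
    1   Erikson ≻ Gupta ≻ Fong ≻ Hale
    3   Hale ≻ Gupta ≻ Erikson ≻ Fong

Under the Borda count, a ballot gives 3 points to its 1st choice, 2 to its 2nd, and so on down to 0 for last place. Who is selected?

Fong

Borda scores:
  Hale: 7·1 + 6·1 + 13·1 + 9·0 + 0 + 3·3 = 35
  Erikson: 7·2 + 6·3 + 13·0 + 9·3 + 3 + 3·1 = 65
  Gupta: 7·0 + 6·0 + 13·3 + 9·1 + 2 + 3·2 = 56
  Fong: 7·3 + 6·2 + 13·2 + 9·2 + 1 + 3·0 = 78
Fong has the highest total.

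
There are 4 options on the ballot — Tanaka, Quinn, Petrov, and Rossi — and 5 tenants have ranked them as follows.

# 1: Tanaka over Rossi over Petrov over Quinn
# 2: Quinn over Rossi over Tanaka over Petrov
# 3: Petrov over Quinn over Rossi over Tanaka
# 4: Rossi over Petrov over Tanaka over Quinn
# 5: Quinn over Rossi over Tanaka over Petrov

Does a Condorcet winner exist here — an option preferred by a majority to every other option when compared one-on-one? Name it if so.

Head-to-head results (5 voters total):
Tanaka vs Quinn: Quinn wins 3–2.
Tanaka vs Petrov: Tanaka wins 3–2.
Tanaka vs Rossi: Rossi wins 4–1.
Quinn vs Petrov: Petrov wins 3–2.
Quinn vs Rossi: Quinn wins 3–2.
Petrov vs Rossi: Rossi wins 4–1.
No candidate beats all others: Tanaka beats Petrov beats Quinn beats Tanaka, a majority cycle.

No Condorcet winner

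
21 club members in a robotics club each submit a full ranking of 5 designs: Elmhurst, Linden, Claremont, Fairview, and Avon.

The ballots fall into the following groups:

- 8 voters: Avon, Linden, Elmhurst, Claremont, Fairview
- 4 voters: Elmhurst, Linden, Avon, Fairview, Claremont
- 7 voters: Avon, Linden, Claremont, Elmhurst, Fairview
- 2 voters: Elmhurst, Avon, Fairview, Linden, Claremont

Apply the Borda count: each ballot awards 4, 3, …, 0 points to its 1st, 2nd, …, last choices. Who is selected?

Borda scores:
  Elmhurst: 8·2 + 4·4 + 7·1 + 2·4 = 47
  Linden: 8·3 + 4·3 + 7·3 + 2·1 = 59
  Claremont: 8·1 + 4·0 + 7·2 + 2·0 = 22
  Fairview: 8·0 + 4·1 + 7·0 + 2·2 = 8
  Avon: 8·4 + 4·2 + 7·4 + 2·3 = 74
Avon has the highest total.

Avon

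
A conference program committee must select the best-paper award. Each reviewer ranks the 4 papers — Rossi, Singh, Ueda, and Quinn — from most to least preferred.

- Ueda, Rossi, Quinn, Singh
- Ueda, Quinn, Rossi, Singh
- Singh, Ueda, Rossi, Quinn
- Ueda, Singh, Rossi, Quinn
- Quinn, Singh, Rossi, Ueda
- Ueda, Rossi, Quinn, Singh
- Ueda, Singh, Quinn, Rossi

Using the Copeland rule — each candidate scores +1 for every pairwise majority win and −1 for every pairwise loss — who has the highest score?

Ueda

Pairwise results:
  Rossi vs Singh: Singh wins 4–3.
  Rossi vs Ueda: Ueda wins 6–1.
  Rossi vs Quinn: Rossi wins 4–3.
  Singh vs Ueda: Ueda wins 5–2.
  Singh vs Quinn: Quinn wins 4–3.
  Ueda vs Quinn: Ueda wins 6–1.
Copeland scores (wins − losses):
  Rossi: 1 − 2 = -1
  Singh: 1 − 2 = -1
  Ueda: 3 − 0 = 3
  Quinn: 1 − 2 = -1
Ueda has the best Copeland score.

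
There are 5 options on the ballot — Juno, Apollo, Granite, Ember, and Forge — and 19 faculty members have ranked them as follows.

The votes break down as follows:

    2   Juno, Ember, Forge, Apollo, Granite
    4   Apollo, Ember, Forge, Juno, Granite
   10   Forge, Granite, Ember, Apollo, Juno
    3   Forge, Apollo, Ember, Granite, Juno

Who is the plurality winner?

First-place vote totals:
  Juno: 2
  Apollo: 4
  Granite: 0
  Ember: 0
  Forge: 13
Forge has the most first-place votes.

Forge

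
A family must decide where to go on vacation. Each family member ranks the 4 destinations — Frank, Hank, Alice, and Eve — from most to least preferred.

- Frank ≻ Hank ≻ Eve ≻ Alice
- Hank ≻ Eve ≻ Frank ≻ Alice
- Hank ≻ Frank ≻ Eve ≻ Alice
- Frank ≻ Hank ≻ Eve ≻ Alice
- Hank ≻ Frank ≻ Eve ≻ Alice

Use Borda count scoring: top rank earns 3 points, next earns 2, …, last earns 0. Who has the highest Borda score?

Hank

Borda scores:
  Frank: 3 + 1 + 2 + 3 + 2 = 11
  Hank: 2 + 3 + 3 + 2 + 3 = 13
  Alice: 0 + 0 + 0 + 0 + 0 = 0
  Eve: 1 + 2 + 1 + 1 + 1 = 6
Hank has the highest total.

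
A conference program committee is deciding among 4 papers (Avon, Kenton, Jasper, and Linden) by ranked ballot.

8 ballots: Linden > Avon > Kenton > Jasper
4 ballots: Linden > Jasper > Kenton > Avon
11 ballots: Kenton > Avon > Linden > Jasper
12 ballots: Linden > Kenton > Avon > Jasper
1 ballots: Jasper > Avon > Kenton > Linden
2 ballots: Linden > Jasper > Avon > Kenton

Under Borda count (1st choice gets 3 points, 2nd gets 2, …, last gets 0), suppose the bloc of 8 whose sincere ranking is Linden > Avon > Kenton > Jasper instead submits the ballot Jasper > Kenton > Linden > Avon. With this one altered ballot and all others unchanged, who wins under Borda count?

Kenton

Borda totals with the altered ballot: Avon 38, Kenton 78, Jasper 39, Linden 73.
The switch changes the winner from Linden to Kenton.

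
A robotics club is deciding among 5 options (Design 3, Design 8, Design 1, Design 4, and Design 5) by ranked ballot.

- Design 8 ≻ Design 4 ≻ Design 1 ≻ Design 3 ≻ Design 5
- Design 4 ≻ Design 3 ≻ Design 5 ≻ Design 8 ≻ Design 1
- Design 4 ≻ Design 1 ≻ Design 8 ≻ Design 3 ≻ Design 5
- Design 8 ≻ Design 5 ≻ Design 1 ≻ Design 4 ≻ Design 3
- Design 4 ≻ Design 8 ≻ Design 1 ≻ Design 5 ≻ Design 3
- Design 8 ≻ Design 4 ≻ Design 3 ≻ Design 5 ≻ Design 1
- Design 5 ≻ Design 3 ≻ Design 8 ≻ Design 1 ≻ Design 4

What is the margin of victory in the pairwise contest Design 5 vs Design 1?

1

Ballots ranking Design 5 above Design 1: 4.
Ballots ranking Design 1 above Design 5: 3.
Design 5 wins 4–3, a margin of 1.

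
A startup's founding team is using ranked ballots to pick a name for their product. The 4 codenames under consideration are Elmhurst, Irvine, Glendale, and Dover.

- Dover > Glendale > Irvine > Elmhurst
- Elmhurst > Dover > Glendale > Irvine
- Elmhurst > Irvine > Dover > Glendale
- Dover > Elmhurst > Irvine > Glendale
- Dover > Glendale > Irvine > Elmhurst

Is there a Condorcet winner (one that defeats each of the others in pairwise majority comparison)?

Head-to-head results (5 voters total):
Elmhurst vs Irvine: Elmhurst wins 3–2.
Elmhurst vs Glendale: Elmhurst wins 3–2.
Elmhurst vs Dover: Dover wins 3–2.
Irvine vs Glendale: Glendale wins 3–2.
Irvine vs Dover: Dover wins 4–1.
Glendale vs Dover: Dover wins 5–0.
Dover beats each rival — Elmhurst (3–2), Irvine (4–1), Glendale (5–0) — so Dover is the Condorcet winner.

Yes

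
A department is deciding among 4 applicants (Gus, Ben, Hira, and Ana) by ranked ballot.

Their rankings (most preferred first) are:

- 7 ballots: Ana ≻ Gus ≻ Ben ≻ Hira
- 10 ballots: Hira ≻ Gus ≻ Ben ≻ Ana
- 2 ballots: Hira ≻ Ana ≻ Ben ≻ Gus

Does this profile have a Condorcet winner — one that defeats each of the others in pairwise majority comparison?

Head-to-head results (19 voters total):
Gus vs Ben: Gus wins 17–2.
Gus vs Hira: Hira wins 12–7.
Gus vs Ana: Gus wins 10–9.
Ben vs Hira: Hira wins 12–7.
Ben vs Ana: Ben wins 10–9.
Hira vs Ana: Hira wins 12–7.
Hira beats each rival — Gus (12–7), Ben (12–7), Ana (12–7) — so Hira is the Condorcet winner.

Yes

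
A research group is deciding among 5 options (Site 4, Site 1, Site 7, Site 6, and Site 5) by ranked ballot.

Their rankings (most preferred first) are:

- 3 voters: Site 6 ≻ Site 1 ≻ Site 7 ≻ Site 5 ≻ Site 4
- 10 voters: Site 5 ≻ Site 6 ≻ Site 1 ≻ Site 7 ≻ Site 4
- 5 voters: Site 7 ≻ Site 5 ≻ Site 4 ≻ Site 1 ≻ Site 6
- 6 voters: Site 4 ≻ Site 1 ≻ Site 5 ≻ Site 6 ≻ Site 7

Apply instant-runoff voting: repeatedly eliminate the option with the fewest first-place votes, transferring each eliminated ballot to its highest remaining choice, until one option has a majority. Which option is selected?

Round 1: Site 5 10, Site 4 6, Site 7 5, Site 6 3, Site 1 0. Site 1 has the fewest and is eliminated.
Round 2: Site 5 10, Site 4 6, Site 7 5, Site 6 3. Site 6 has the fewest and is eliminated.
Round 3: Site 5 10, Site 7 8, Site 4 6. Site 4 has the fewest and is eliminated.
Round 4: Site 5 16, Site 7 8. Site 5 has a majority.

Site 5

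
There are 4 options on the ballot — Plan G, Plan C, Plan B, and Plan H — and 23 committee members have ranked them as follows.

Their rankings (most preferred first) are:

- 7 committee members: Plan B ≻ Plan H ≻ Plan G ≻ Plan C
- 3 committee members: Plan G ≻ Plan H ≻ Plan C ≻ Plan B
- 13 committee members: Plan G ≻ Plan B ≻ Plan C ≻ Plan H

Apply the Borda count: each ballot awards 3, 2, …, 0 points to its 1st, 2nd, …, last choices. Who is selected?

Borda scores:
  Plan G: 7·1 + 3·3 + 13·3 = 55
  Plan C: 7·0 + 3·1 + 13·1 = 16
  Plan B: 7·3 + 3·0 + 13·2 = 47
  Plan H: 7·2 + 3·2 + 13·0 = 20
Plan G has the highest total.

Plan G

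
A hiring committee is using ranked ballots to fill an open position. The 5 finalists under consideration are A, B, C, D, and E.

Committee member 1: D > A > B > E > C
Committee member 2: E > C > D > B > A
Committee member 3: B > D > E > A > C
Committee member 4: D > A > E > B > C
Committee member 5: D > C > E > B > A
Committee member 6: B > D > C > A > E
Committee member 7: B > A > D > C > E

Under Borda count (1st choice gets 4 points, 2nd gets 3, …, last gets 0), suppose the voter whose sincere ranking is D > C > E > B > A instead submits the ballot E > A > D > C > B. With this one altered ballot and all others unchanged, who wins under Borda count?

Borda totals with the altered ballot: A 14, B 16, C 7, D 20, E 13.
The winner is unchanged: still D.

D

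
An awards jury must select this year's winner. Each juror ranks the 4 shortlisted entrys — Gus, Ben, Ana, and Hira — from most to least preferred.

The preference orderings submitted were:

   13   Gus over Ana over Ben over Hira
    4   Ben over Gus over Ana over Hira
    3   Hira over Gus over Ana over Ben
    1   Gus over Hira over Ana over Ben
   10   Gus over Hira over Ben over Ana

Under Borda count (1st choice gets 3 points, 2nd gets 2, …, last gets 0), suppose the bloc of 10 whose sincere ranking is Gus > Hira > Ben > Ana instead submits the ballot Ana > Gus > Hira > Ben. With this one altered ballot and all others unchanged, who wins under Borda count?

Borda totals with the altered ballot: Gus 76, Ben 25, Ana 64, Hira 21.
The winner is unchanged: still Gus.

Gus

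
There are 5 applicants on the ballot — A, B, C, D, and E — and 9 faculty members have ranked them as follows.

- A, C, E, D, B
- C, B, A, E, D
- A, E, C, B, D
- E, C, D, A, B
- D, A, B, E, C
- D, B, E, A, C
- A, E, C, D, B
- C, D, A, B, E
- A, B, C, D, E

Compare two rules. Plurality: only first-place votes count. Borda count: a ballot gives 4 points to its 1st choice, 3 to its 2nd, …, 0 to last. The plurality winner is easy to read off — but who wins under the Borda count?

Plurality first-place counts: A 4, B 0, C 2, D 2, E 1 → A.
Borda totals: A 25, B 13, C 20, D 16, E 16 → A.

A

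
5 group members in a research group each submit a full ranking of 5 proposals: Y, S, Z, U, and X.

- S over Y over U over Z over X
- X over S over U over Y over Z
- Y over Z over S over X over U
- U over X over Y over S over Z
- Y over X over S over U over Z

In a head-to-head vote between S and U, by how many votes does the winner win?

Ballots ranking S above U: 4.
Ballots ranking U above S: 1.
S wins 4–1, a margin of 3.

3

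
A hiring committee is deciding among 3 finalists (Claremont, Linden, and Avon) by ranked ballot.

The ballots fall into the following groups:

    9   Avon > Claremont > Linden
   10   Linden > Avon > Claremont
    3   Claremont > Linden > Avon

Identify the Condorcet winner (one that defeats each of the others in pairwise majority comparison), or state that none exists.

Head-to-head results (22 voters total):
Claremont vs Linden: Claremont wins 12–10.
Claremont vs Avon: Avon wins 19–3.
Linden vs Avon: Linden wins 13–9.
No candidate beats all others: Claremont beats Linden beats Avon beats Claremont, a majority cycle.

There is no Condorcet winner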